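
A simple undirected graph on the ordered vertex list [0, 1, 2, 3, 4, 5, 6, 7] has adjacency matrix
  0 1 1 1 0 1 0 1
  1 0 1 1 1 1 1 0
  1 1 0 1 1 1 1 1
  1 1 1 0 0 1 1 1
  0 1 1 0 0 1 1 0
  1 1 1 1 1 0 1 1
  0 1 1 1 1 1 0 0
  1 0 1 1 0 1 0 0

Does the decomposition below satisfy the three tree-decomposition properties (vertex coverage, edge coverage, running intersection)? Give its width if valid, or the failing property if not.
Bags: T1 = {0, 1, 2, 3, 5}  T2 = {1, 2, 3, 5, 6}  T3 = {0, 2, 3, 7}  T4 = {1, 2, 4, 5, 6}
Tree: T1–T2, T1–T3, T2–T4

No — edge (5,7) lies in no bag.

A tree decomposition must satisfy three properties: every vertex lies in some bag; for every edge, both endpoints lie together in some bag; and for every vertex, the bags containing it form a connected subtree. Here edge (5,7) lies in no bag, so the decomposition is invalid.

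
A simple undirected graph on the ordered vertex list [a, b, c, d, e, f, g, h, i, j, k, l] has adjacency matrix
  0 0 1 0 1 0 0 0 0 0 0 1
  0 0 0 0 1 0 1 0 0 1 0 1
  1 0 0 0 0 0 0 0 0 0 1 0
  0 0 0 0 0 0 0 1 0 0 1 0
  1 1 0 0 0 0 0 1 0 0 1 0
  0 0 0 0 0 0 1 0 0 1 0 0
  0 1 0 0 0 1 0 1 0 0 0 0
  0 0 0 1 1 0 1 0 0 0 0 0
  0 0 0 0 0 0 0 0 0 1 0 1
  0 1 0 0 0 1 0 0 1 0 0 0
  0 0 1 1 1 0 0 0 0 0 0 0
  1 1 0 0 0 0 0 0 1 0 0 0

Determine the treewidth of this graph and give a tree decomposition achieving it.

Treewidth 3.
One such decomposition:
Bags: B1 = {f, i, j, l}  B2 = {b, f, j, l}  B3 = {b, f, g, l}  B4 = {a, b, g, l}  B5 = {a, b, e, g}  B6 = {a, e, g, h}  B7 = {a, c, e, h}  B8 = {c, e, h, k}  B9 = {c, d, h, k}
Tree: B1–B2, B2–B3, B3–B4, B4–B5, B5–B6, B6–B7, B7–B8, B8–B9

Each bag holds 4 vertices, so the decomposition has width 3, which upper-bounds the treewidth. For the lower bound: the 4 vertex sets {f,i,j}, {l}, {b}, {a,e,g,h} are disjoint, each induces a connected subgraph, and every pair is joined by at least one edge of G. Contracting each set to a single vertex therefore yields K_{4} as a minor, and since treewidth is minor-monotone, tw(G) ≥ tw(K_{4}) = 3. Combining the bounds, tw(G) = 3.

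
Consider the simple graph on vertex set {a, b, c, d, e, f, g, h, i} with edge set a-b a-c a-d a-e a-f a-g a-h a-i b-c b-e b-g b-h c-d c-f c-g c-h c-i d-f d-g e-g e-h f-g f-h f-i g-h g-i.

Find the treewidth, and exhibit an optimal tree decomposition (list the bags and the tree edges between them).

Treewidth 4.
One such decomposition:
Bags: B1 = {a, c, f, g, h}  B2 = {a, b, c, g, h}  B3 = {a, b, e, g, h}  B4 = {a, c, d, f, g}  B5 = {a, c, f, g, i}
Tree: B1–B2, B2–B3, B1–B4, B1–B5

Each bag holds 5 vertices, so the decomposition has width 4, which upper-bounds the treewidth. On the other hand G contains the 5-clique {a, b, e, g, h}. A clique must lie in a single bag of any decomposition, so no decomposition can have width below 4. Combining the bounds, tw(G) = 4.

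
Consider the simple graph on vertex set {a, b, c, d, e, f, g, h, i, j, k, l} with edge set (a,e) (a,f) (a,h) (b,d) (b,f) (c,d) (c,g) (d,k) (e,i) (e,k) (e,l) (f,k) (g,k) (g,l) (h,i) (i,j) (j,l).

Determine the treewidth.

A width-3 tree decomposition is:
Bags: B1 = {h, i, j, l}  B2 = {e, h, i, l}  B3 = {a, e, h, l}  B4 = {a, e, g, l}  B5 = {a, e, g, k}  B6 = {a, f, g, k}  B7 = {c, f, g, k}  B8 = {c, d, f, k}  B9 = {b, c, d, f}
Tree: B1–B2, B2–B3, B3–B4, B4–B5, B5–B6, B6–B7, B7–B8, B8–B9
The largest bag has 4 vertices, giving width 3; this decomposition certifies tw(G) ≤ 3. For the lower bound: the 4 vertex sets {h,i,j}, {l}, {e}, {a,f,g,k} are disjoint, each induces a connected subgraph, and every pair is joined by at least one edge of G. Contracting each set to a single vertex therefore yields K_{4} as a minor, and since treewidth is minor-monotone, tw(G) ≥ tw(K_{4}) = 3. Therefore the treewidth is 3.

3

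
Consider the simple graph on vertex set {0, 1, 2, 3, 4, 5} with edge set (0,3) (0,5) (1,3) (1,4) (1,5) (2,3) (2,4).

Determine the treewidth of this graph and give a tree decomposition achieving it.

Treewidth 2.
One optimal decomposition is:
Bags: B1 = {1, 2, 4}  B2 = {1, 2, 3}  B3 = {1, 3, 5}  B4 = {0, 3, 5}
Tree: B1–B2, B2–B3, B3–B4

The largest bag has 3 vertices, giving width 2; this decomposition certifies tw(G) ≤ 2. For the lower bound, G contains the cycle 4–2–3–1–4, so G is not a forest; only forests have treewidth ≤ 1, hence tw(G) ≥ 2. Combining the bounds, tw(G) = 2.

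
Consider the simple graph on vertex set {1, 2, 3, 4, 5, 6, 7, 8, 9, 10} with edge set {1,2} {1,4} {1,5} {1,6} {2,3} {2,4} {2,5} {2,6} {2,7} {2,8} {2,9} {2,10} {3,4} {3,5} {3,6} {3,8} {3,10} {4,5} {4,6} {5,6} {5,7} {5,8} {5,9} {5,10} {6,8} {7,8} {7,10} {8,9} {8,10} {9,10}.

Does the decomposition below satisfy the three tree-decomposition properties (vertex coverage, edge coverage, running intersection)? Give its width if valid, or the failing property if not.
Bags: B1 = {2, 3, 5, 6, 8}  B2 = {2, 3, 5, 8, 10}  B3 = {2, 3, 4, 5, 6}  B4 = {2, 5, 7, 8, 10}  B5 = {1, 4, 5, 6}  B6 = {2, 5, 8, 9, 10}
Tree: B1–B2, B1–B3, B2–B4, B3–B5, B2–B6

No — edge (2,1) lies in no bag.

A tree decomposition must satisfy three properties: every vertex lies in some bag; for every edge, both endpoints lie together in some bag; and for every vertex, the bags containing it form a connected subtree. Here edge (2,1) lies in no bag, so the decomposition is invalid.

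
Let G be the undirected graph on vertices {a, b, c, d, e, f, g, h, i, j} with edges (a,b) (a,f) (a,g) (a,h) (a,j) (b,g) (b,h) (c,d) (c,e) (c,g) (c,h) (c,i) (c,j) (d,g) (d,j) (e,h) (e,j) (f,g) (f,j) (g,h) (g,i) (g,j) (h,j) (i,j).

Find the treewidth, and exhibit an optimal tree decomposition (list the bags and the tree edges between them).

The largest bag has 4 vertices, giving width 3; this decomposition certifies tw(G) ≤ 3. Conversely, {a, g, h, j} is a clique of size 4, and the vertices of any clique must share a bag in every tree decomposition; so some bag has ≥ 4 vertices and tw(G) ≥ 3. The upper and lower bounds meet at 3, so that is the treewidth.

Treewidth 3.
One optimal decomposition is:
Bags: B1 = {c, d, g, j}  B2 = {c, g, h, j}  B3 = {a, g, h, j}  B4 = {c, e, h, j}  B5 = {a, b, g, h}  B6 = {a, f, g, j}  B7 = {c, g, i, j}
Tree: B1–B2, B2–B3, B2–B4, B3–B5, B3–B6, B2–B7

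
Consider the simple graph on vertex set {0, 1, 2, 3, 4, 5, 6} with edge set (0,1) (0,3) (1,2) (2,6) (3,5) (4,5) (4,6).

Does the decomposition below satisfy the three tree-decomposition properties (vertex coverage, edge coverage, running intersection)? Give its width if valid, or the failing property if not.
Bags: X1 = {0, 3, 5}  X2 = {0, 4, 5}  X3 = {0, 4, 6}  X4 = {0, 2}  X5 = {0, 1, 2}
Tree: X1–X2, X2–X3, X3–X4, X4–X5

No — edge (6,2) lies in no bag.

A tree decomposition must satisfy three properties: every vertex lies in some bag; for every edge, both endpoints lie together in some bag; and for every vertex, the bags containing it form a connected subtree. Here edge (6,2) lies in no bag, so the decomposition is invalid.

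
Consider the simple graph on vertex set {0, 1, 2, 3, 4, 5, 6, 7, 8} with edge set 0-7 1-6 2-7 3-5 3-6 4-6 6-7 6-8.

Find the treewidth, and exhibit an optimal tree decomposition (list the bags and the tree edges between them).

Every bag has size at most 2, so the width is 2 − 1 = 1 and tw(G) ≤ 1. Any graph with an edge has treewidth ≥ 1, and G has the edge 6–3. The upper and lower bounds meet at 1, so that is the treewidth.

Treewidth 1.
Bags: B1 = {3, 6}  B2 = {6, 7}  B3 = {0, 7}  B4 = {6, 8}  B5 = {2, 7}  B6 = {1, 6}  B7 = {4, 6}  B8 = {3, 5}
Tree: B1–B2, B2–B3, B2–B4, B2–B5, B4–B6, B4–B7, B1–B8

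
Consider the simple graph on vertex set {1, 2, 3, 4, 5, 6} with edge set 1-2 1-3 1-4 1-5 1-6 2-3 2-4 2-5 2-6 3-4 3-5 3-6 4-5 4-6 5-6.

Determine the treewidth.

A width-5 tree decomposition is:
Bags: B1 = {1, 2, 3, 4, 5, 6}
Tree: (single bag)
A single bag containing all 6 vertices is trivially a valid decomposition of width 5. On the other hand G contains the 6-clique {1, 2, 3, 4, 5, 6}. A clique must lie in a single bag of any decomposition, so no decomposition can have width below 5. Combining the bounds, tw(G) = 5.

5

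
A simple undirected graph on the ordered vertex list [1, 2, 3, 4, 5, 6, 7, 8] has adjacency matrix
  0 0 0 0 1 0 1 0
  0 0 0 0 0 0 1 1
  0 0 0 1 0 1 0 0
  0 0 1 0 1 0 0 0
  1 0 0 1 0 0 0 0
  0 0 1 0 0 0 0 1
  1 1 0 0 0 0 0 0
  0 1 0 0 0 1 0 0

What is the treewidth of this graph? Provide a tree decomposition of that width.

Treewidth 2.
Bags: B1 = {2, 6, 8}  B2 = {2, 6, 7}  B3 = {1, 6, 7}  B4 = {1, 5, 6}  B5 = {4, 5, 6}  B6 = {3, 4, 6}
Tree: B1–B2, B2–B3, B3–B4, B4–B5, B5–B6

The largest bag has 3 vertices, giving width 2; this decomposition certifies tw(G) ≤ 2. The edges 6–8–2–7–1–5–4–3–6 form a cycle, so G is not a tree and its treewidth is at least 2. Hence tw(G) = 2 exactly.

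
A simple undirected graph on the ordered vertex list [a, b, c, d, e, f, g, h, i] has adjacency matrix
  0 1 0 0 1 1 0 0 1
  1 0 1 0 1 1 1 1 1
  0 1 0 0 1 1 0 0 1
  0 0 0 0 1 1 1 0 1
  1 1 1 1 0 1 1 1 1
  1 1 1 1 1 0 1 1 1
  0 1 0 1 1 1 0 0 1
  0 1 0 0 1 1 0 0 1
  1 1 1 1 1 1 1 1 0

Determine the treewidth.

A width-4 tree decomposition is:
Bags: B1 = {b, e, f, g, i}  B2 = {b, c, e, f, i}  B3 = {b, e, f, h, i}  B4 = {a, b, e, f, i}  B5 = {d, e, f, g, i}
Tree: B1–B2, B2–B3, B1–B4, B1–B5
Every bag has size at most 5, so the width is 5 − 1 = 4 and tw(G) ≤ 4. Conversely, {d, e, f, g, i} is a clique of size 5, and the vertices of any clique must share a bag in every tree decomposition; so some bag has ≥ 5 vertices and tw(G) ≥ 4. Combining the bounds, tw(G) = 4.

4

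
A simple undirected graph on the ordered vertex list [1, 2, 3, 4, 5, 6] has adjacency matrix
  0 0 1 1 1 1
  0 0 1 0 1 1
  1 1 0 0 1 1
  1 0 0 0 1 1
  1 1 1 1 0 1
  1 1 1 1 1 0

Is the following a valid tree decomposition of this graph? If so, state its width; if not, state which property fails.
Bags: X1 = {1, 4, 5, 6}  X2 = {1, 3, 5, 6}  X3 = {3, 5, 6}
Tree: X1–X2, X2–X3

No — vertex 2 appears in no bag.

A tree decomposition must satisfy three properties: every vertex lies in some bag; for every edge, both endpoints lie together in some bag; and for every vertex, the bags containing it form a connected subtree. Here vertex 2 appears in no bag, so the decomposition is invalid.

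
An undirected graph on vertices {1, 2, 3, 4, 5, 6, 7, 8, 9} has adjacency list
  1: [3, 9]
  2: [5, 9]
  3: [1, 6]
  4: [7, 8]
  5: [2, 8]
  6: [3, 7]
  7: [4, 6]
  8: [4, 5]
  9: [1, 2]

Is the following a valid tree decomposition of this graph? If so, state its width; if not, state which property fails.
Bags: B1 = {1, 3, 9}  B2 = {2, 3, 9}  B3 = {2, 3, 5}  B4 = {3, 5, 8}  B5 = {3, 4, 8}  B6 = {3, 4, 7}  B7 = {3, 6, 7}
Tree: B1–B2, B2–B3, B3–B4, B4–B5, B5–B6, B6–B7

Vertex coverage: the bags together contain {1, 2, 3, 4, 5, 6, 7, 8, 9}, the full vertex set. Edge coverage: each edge of G has both endpoints in at least one bag. Running intersection: for every vertex, the bags containing it form a connected subtree. All three properties hold, so this is a valid tree decomposition of width max|bag| − 1 = 2, and hence tw(G) ≤ 2.

Yes; width 2.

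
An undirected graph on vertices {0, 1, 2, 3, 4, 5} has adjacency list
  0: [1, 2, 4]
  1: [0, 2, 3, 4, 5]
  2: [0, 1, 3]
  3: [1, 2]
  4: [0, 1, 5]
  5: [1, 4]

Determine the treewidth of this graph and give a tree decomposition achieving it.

The largest bag has 3 vertices, giving width 2; this decomposition certifies tw(G) ≤ 2. For the lower bound, the 3 vertices {0, 1, 2} are pairwise adjacent, and any tree decomposition puts a clique entirely inside one bag — forcing width ≥ 2. The upper and lower bounds meet at 2, so that is the treewidth.

Treewidth 2.
One such decomposition:
Bags: B1 = {0, 1, 2}  B2 = {1, 2, 3}  B3 = {0, 1, 4}  B4 = {1, 4, 5}
Tree: B1–B2, B1–B3, B3–B4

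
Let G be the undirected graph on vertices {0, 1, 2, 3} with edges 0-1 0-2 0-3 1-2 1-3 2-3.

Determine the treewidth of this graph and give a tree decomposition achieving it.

Treewidth 3.
Bags: B1 = {0, 1, 2, 3}
Tree: (single bag)

A single bag containing all 4 vertices is trivially a valid decomposition of width 3. For the lower bound, the 4 vertices {0, 1, 2, 3} are pairwise adjacent, and any tree decomposition puts a clique entirely inside one bag — forcing width ≥ 3. Therefore the treewidth is 3.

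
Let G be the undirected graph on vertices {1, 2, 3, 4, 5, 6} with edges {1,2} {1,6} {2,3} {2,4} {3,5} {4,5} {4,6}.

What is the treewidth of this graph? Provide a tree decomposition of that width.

The largest bag has 3 vertices, giving width 2; this decomposition certifies tw(G) ≤ 2. The edges 1–6–4–2–1 form a cycle, so G is not a tree and its treewidth is at least 2. Hence tw(G) = 2 exactly.

Treewidth 2.
One such decomposition:
Bags: B1 = {1, 2, 6}  B2 = {2, 4, 6}  B3 = {2, 3, 4}  B4 = {3, 4, 5}
Tree: B1–B2, B2–B3, B3–B4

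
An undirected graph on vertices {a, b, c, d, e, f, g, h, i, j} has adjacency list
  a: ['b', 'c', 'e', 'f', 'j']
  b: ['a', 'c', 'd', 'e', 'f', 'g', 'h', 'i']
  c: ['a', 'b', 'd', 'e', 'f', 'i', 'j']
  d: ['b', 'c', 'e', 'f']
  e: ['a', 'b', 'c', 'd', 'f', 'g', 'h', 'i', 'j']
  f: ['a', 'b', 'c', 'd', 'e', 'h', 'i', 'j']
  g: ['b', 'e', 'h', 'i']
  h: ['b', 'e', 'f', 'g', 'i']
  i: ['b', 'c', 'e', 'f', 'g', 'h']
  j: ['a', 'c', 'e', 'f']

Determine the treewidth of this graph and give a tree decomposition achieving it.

The largest bag has 5 vertices, giving width 4; this decomposition certifies tw(G) ≤ 4. On the other hand G contains the 5-clique {b, e, g, h, i}. A clique must lie in a single bag of any decomposition, so no decomposition can have width below 4. Combining the bounds, tw(G) = 4.

Treewidth 4.
One such decomposition:
Bags: B1 = {b, e, f, h, i}  B2 = {b, c, e, f, i}  B3 = {a, b, c, e, f}  B4 = {b, e, g, h, i}  B5 = {b, c, d, e, f}  B6 = {a, c, e, f, j}
Tree: B1–B2, B2–B3, B1–B4, B2–B5, B3–B6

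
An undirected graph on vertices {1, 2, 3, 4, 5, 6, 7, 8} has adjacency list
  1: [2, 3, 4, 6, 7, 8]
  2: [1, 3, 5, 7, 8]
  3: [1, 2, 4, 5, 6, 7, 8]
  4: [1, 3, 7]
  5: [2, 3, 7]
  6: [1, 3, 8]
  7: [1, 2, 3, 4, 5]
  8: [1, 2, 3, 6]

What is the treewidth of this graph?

3

A width-3 tree decomposition is:
Bags: B1 = {1, 2, 3, 8}  B2 = {1, 2, 3, 7}  B3 = {2, 3, 5, 7}  B4 = {1, 3, 6, 8}  B5 = {1, 3, 4, 7}
Tree: B1–B2, B2–B3, B1–B4, B2–B5
Every bag has size at most 4, so the width is 4 − 1 = 3 and tw(G) ≤ 3. For the lower bound, the 4 vertices {1, 2, 3, 8} are pairwise adjacent, and any tree decomposition puts a clique entirely inside one bag — forcing width ≥ 3. Therefore the treewidth is 3.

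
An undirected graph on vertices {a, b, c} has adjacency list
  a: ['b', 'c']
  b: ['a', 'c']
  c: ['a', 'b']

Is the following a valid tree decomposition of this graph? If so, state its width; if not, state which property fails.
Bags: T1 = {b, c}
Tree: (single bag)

A tree decomposition must satisfy three properties: every vertex lies in some bag; for every edge, both endpoints lie together in some bag; and for every vertex, the bags containing it form a connected subtree. Here vertex a appears in no bag, so the decomposition is invalid.

No — vertex a appears in no bag.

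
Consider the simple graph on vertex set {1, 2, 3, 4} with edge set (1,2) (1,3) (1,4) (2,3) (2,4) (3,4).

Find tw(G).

A width-3 tree decomposition is:
Bags: B1 = {1, 2, 3, 4}
Tree: (single bag)
With just one bag of size 4, the width is 4 − 1 = 3, so tw(G) ≤ 3. For the lower bound, the 4 vertices {1, 2, 3, 4} are pairwise adjacent, and any tree decomposition puts a clique entirely inside one bag — forcing width ≥ 3. The upper and lower bounds meet at 3, so that is the treewidth.

3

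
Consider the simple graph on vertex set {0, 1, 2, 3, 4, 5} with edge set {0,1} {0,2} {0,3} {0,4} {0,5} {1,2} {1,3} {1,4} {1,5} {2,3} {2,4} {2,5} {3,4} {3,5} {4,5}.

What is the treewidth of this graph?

5

A width-5 tree decomposition is:
Bags: B1 = {0, 1, 2, 3, 4, 5}
Tree: (single bag)
A single bag containing all 6 vertices is trivially a valid decomposition of width 5. Conversely, {0, 1, 2, 3, 4, 5} is a clique of size 6, and the vertices of any clique must share a bag in every tree decomposition; so some bag has ≥ 6 vertices and tw(G) ≥ 5. Hence tw(G) = 5 exactly.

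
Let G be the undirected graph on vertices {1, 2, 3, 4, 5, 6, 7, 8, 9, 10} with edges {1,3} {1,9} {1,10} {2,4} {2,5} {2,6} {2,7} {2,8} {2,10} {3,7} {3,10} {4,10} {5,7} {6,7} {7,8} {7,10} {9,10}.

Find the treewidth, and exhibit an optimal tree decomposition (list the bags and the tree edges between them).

Each bag holds 3 vertices, so the decomposition has width 2, which upper-bounds the treewidth. For the lower bound, the 3 vertices {1, 9, 10} are pairwise adjacent, and any tree decomposition puts a clique entirely inside one bag — forcing width ≥ 2. Hence tw(G) = 2 exactly.

Treewidth 2.
One optimal decomposition is:
Bags: B1 = {3, 7, 10}  B2 = {2, 7, 10}  B3 = {2, 5, 7}  B4 = {1, 3, 10}  B5 = {2, 4, 10}  B6 = {1, 9, 10}  B7 = {2, 6, 7}  B8 = {2, 7, 8}
Tree: B1–B2, B2–B3, B1–B4, B2–B5, B4–B6, B3–B7, B3–B8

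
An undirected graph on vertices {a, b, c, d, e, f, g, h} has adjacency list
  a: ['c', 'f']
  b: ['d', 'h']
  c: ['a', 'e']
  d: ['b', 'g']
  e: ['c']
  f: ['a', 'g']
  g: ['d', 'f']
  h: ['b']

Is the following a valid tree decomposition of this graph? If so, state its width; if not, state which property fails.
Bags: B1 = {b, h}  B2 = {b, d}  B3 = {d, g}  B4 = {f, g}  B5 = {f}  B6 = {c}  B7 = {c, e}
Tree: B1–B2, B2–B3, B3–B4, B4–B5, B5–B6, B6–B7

No — vertex a appears in no bag.

A tree decomposition must satisfy three properties: every vertex lies in some bag; for every edge, both endpoints lie together in some bag; and for every vertex, the bags containing it form a connected subtree. Here vertex a appears in no bag, so the decomposition is invalid.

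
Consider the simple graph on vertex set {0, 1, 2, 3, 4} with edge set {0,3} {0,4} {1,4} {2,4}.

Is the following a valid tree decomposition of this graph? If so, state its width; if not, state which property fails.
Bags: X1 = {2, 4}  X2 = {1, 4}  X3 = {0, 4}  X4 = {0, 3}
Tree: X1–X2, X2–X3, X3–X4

Yes; width 1.

Vertex coverage: the bags together contain {0, 1, 2, 3, 4}, the full vertex set. Edge coverage: each edge of G has both endpoints in at least one bag. Running intersection: for every vertex, the bags containing it form a connected subtree. All three properties hold, so this is a valid tree decomposition of width max|bag| − 1 = 1, and hence tw(G) ≤ 1.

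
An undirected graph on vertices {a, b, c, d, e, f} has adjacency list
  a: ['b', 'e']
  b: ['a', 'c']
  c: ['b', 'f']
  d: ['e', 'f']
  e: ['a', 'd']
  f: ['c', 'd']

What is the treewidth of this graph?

2

A width-2 tree decomposition is:
Bags: B1 = {c, d, f}  B2 = {b, c, d}  B3 = {a, b, d}  B4 = {a, d, e}
Tree: B1–B2, B2–B3, B3–B4
The largest bag has 3 vertices, giving width 2; this decomposition certifies tw(G) ≤ 2. Since d–f–c–b–a–e–d is a cycle in G, G is not acyclic. Forests are exactly the graphs of treewidth ≤ 1, so tw(G) ≥ 2. Combining the bounds, tw(G) = 2.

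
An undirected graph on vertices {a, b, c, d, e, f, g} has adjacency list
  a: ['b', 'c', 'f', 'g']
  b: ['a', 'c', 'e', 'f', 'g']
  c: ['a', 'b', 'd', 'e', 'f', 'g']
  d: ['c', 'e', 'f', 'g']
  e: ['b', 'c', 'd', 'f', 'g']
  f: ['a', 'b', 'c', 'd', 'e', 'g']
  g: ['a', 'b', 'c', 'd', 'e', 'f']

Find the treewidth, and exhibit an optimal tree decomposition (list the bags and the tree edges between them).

Treewidth 4.
One optimal decomposition is:
Bags: B1 = {b, c, e, f, g}  B2 = {c, d, e, f, g}  B3 = {a, b, c, f, g}
Tree: B1–B2, B1–B3

Every bag has size at most 5, so the width is 5 − 1 = 4 and tw(G) ≤ 4. Conversely, {c, d, e, f, g} is a clique of size 5, and the vertices of any clique must share a bag in every tree decomposition; so some bag has ≥ 5 vertices and tw(G) ≥ 4. Hence tw(G) = 4 exactly.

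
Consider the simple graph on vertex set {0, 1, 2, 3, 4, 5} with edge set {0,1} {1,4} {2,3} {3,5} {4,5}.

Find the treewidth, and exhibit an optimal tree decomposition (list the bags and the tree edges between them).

The largest bag has 2 vertices, giving width 1; this decomposition certifies tw(G) ≤ 1. G has an edge, so its treewidth is at least 1. Combining the bounds, tw(G) = 1.

Treewidth 1.
One optimal decomposition is:
Bags: B1 = {2, 3}  B2 = {3, 5}  B3 = {4, 5}  B4 = {1, 4}  B5 = {0, 1}
Tree: B1–B2, B2–B3, B3–B4, B4–B5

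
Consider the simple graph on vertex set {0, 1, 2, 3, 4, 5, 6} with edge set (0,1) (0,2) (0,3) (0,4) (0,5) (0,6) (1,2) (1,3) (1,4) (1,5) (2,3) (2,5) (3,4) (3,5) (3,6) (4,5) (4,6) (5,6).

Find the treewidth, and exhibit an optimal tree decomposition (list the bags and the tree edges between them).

Treewidth 4.
Bags: B1 = {0, 3, 4, 5, 6}  B2 = {0, 1, 3, 4, 5}  B3 = {0, 1, 2, 3, 5}
Tree: B1–B2, B2–B3

The largest bag has 5 vertices, giving width 4; this decomposition certifies tw(G) ≤ 4. Conversely, {0, 1, 2, 3, 5} is a clique of size 5, and the vertices of any clique must share a bag in every tree decomposition; so some bag has ≥ 5 vertices and tw(G) ≥ 4. Combining the bounds, tw(G) = 4.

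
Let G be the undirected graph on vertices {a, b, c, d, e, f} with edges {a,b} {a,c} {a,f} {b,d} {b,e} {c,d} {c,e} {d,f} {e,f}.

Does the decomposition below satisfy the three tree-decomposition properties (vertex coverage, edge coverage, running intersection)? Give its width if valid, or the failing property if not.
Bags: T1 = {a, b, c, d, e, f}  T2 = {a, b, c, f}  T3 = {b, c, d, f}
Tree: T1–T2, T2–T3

A tree decomposition must satisfy three properties: every vertex lies in some bag; for every edge, both endpoints lie together in some bag; and for every vertex, the bags containing it form a connected subtree. Here bags containing vertex d are not connected in the tree, so the decomposition is invalid.

No — bags containing vertex d are not connected in the tree.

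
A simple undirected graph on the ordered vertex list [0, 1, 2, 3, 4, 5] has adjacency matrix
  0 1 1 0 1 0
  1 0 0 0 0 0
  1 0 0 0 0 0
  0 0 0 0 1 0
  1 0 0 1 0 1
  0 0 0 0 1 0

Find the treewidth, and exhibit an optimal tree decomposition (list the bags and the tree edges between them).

Each bag holds 2 vertices, so the decomposition has width 1, which upper-bounds the treewidth. G has an edge, so its treewidth is at least 1. Combining the bounds, tw(G) = 1.

Treewidth 1.
One such decomposition:
Bags: B1 = {0, 4}  B2 = {0, 1}  B3 = {3, 4}  B4 = {0, 2}  B5 = {4, 5}
Tree: B1–B2, B1–B3, B1–B4, B3–B5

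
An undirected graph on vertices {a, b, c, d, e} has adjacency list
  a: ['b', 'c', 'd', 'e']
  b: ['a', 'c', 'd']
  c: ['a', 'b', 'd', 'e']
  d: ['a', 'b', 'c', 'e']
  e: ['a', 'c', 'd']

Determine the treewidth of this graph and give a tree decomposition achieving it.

Treewidth 3.
One such decomposition:
Bags: B1 = {a, c, d, e}  B2 = {a, b, c, d}
Tree: B1–B2

Each bag holds 4 vertices, so the decomposition has width 3, which upper-bounds the treewidth. On the other hand G contains the 4-clique {a, c, d, e}. A clique must lie in a single bag of any decomposition, so no decomposition can have width below 3. Hence tw(G) = 3 exactly.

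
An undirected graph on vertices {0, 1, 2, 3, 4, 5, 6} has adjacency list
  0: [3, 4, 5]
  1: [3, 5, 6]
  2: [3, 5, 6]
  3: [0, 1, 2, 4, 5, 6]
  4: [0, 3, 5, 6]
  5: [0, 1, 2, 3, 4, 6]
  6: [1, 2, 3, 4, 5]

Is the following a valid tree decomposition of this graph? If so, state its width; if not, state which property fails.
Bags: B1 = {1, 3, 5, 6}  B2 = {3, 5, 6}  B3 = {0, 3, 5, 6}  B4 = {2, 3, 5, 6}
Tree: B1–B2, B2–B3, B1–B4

No — vertex 4 appears in no bag.

A tree decomposition must satisfy three properties: every vertex lies in some bag; for every edge, both endpoints lie together in some bag; and for every vertex, the bags containing it form a connected subtree. Here vertex 4 appears in no bag, so the decomposition is invalid.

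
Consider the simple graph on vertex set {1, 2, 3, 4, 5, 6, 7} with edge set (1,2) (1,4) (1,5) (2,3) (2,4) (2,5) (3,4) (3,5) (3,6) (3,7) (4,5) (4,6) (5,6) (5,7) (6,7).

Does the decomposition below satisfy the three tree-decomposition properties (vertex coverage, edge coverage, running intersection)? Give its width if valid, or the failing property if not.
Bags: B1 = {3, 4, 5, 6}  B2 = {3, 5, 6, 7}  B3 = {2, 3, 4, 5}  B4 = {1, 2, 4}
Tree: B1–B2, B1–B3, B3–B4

No — edge (5,1) lies in no bag.

A tree decomposition must satisfy three properties: every vertex lies in some bag; for every edge, both endpoints lie together in some bag; and for every vertex, the bags containing it form a connected subtree. Here edge (5,1) lies in no bag, so the decomposition is invalid.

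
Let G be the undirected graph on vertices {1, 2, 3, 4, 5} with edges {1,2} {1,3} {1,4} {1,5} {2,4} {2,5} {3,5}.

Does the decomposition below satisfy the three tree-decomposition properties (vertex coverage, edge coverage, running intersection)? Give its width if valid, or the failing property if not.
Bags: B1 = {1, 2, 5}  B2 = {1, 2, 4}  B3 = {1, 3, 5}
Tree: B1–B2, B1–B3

Yes; width 2.

Every vertex of G appears in some bag (union = {1, 2, 3, 4, 5}); every edge is covered by a bag; and for each vertex v the set of bags containing v is connected in the bag tree. The decomposition is therefore valid. The largest bag has 3 vertices, so the width is 2.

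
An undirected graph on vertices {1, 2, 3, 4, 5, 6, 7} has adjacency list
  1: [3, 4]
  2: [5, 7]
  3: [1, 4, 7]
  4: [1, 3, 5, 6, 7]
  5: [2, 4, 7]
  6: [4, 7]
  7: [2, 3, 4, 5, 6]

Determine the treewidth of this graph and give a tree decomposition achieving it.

Treewidth 2.
One optimal decomposition is:
Bags: B1 = {2, 5, 7}  B2 = {4, 5, 7}  B3 = {3, 4, 7}  B4 = {1, 3, 4}  B5 = {4, 6, 7}
Tree: B1–B2, B2–B3, B3–B4, B2–B5

Each bag holds 3 vertices, so the decomposition has width 2, which upper-bounds the treewidth. Conversely, {2, 5, 7} is a clique of size 3, and the vertices of any clique must share a bag in every tree decomposition; so some bag has ≥ 3 vertices and tw(G) ≥ 2. Hence tw(G) = 2 exactly.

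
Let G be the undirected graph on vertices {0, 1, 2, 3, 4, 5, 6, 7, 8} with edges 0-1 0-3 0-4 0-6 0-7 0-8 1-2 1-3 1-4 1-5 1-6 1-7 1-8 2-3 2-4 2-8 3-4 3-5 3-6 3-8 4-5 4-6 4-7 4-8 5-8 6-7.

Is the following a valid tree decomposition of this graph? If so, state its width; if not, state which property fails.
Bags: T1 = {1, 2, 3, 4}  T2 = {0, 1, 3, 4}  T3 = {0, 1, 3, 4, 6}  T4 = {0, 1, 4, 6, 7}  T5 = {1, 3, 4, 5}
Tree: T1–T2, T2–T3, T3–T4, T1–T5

No — vertex 8 appears in no bag.

A tree decomposition must satisfy three properties: every vertex lies in some bag; for every edge, both endpoints lie together in some bag; and for every vertex, the bags containing it form a connected subtree. Here vertex 8 appears in no bag, so the decomposition is invalid.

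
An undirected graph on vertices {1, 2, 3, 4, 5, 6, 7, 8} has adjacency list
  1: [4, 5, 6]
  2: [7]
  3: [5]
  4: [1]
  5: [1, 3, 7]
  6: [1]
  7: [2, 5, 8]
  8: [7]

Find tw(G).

A width-1 tree decomposition is:
Bags: B1 = {1, 6}  B2 = {1, 5}  B3 = {3, 5}  B4 = {5, 7}  B5 = {1, 4}  B6 = {7, 8}  B7 = {2, 7}
Tree: B1–B2, B2–B3, B2–B4, B1–B5, B4–B6, B4–B7
Each bag holds 2 vertices, so the decomposition has width 1, which upper-bounds the treewidth. Any graph with an edge has treewidth ≥ 1, and G has the edge 6–1. Hence tw(G) = 1 exactly.

1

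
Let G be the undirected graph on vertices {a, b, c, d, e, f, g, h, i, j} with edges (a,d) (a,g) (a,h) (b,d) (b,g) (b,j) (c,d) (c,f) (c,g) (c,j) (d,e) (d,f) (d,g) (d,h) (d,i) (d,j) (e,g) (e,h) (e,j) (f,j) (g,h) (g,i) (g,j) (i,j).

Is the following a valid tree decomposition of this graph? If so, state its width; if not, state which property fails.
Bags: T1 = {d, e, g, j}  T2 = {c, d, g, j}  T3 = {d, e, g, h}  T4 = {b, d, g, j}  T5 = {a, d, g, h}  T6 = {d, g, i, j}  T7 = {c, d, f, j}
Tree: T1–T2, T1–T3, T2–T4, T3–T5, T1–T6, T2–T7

Checking the three conditions: (i) the bags cover all of {a, b, c, d, e, f, g, h, i, j}; (ii) for each edge, some bag contains both endpoints; (iii) the bags containing any fixed vertex form a subtree. All hold, so the decomposition is valid with width 4 − 1 = 3.

Yes; width 3.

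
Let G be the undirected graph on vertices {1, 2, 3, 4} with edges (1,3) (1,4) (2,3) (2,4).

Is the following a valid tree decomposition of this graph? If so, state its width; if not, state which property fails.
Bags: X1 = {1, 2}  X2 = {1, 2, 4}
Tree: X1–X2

A tree decomposition must satisfy three properties: every vertex lies in some bag; for every edge, both endpoints lie together in some bag; and for every vertex, the bags containing it form a connected subtree. Here vertex 3 appears in no bag, so the decomposition is invalid.

No — vertex 3 appears in no bag.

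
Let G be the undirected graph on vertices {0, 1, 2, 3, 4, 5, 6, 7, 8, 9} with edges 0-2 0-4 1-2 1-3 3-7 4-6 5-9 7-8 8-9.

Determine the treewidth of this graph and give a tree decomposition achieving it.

Treewidth 1.
One such decomposition:
Bags: B1 = {4, 6}  B2 = {0, 4}  B3 = {0, 2}  B4 = {1, 2}  B5 = {1, 3}  B6 = {3, 7}  B7 = {7, 8}  B8 = {8, 9}  B9 = {5, 9}
Tree: B1–B2, B2–B3, B3–B4, B4–B5, B5–B6, B6–B7, B7–B8, B8–B9

Each bag holds 2 vertices, so the decomposition has width 1, which upper-bounds the treewidth. Since G has at least one edge (e.g. 6–4), it is not an edgeless graph, so tw(G) ≥ 1. The upper and lower bounds meet at 1, so that is the treewidth.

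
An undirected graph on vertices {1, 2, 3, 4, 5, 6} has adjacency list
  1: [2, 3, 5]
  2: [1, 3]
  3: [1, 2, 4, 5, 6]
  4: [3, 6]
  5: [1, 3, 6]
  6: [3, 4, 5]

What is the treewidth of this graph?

2

A width-2 tree decomposition is:
Bags: B1 = {1, 3, 5}  B2 = {3, 5, 6}  B3 = {1, 2, 3}  B4 = {3, 4, 6}
Tree: B1–B2, B1–B3, B2–B4
Every bag has size at most 3, so the width is 3 − 1 = 2 and tw(G) ≤ 2. Conversely, {1, 2, 3} is a clique of size 3, and the vertices of any clique must share a bag in every tree decomposition; so some bag has ≥ 3 vertices and tw(G) ≥ 2. Combining the bounds, tw(G) = 2.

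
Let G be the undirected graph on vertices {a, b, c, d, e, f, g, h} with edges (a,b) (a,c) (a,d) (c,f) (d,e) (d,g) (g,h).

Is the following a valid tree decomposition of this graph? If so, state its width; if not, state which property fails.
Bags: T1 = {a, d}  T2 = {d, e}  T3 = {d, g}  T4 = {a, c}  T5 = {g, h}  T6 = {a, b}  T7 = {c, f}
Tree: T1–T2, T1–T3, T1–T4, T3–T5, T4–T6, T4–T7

Yes; width 1.

Checking the three conditions: (i) the bags cover all of {a, b, c, d, e, f, g, h}; (ii) for each edge, some bag contains both endpoints; (iii) the bags containing any fixed vertex form a subtree. All hold, so the decomposition is valid with width 2 − 1 = 1.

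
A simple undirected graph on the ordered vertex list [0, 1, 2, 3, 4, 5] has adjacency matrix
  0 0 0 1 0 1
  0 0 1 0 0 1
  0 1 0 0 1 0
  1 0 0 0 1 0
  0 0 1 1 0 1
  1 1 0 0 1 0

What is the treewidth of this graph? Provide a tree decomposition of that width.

The largest bag has 3 vertices, giving width 2; this decomposition certifies tw(G) ≤ 2. Since 3–0–5–4–3 is a cycle in G, G is not acyclic. Forests are exactly the graphs of treewidth ≤ 1, so tw(G) ≥ 2. Combining the bounds, tw(G) = 2.

Treewidth 2.
One such decomposition:
Bags: B1 = {0, 3, 4}  B2 = {0, 4, 5}  B3 = {2, 4, 5}  B4 = {1, 2, 5}
Tree: B1–B2, B2–B3, B3–B4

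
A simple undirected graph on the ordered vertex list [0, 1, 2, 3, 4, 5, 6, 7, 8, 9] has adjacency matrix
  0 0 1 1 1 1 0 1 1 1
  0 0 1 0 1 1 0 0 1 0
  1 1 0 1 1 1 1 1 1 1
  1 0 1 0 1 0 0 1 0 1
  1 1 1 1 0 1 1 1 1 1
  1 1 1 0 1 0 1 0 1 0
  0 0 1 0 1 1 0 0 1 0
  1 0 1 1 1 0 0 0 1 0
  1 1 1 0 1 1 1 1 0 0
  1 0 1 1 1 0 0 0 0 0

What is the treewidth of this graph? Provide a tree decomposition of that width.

Each bag holds 5 vertices, so the decomposition has width 4, which upper-bounds the treewidth. For the lower bound, the 5 vertices {0, 2, 4, 5, 8} are pairwise adjacent, and any tree decomposition puts a clique entirely inside one bag — forcing width ≥ 4. The upper and lower bounds meet at 4, so that is the treewidth.

Treewidth 4.
One such decomposition:
Bags: B1 = {2, 4, 5, 6, 8}  B2 = {0, 2, 4, 5, 8}  B3 = {0, 2, 4, 7, 8}  B4 = {1, 2, 4, 5, 8}  B5 = {0, 2, 3, 4, 7}  B6 = {0, 2, 3, 4, 9}
Tree: B1–B2, B2–B3, B1–B4, B3–B5, B5–B6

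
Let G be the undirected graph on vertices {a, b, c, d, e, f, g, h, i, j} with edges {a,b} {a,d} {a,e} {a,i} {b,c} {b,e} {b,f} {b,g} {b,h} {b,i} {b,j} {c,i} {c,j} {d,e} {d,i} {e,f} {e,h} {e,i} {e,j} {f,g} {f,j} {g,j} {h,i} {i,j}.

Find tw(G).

3

A width-3 tree decomposition is:
Bags: B1 = {a, b, e, i}  B2 = {b, e, i, j}  B3 = {b, c, i, j}  B4 = {b, e, f, j}  B5 = {b, e, h, i}  B6 = {b, f, g, j}  B7 = {a, d, e, i}
Tree: B1–B2, B2–B3, B2–B4, B2–B5, B4–B6, B1–B7
The largest bag has 4 vertices, giving width 3; this decomposition certifies tw(G) ≤ 3. Conversely, {a, d, e, i} is a clique of size 4, and the vertices of any clique must share a bag in every tree decomposition; so some bag has ≥ 4 vertices and tw(G) ≥ 3. Therefore the treewidth is 3.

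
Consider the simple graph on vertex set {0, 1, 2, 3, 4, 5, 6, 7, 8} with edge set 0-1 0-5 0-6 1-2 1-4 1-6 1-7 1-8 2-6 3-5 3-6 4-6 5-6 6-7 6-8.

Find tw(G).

2

A width-2 tree decomposition is:
Bags: B1 = {0, 1, 6}  B2 = {0, 5, 6}  B3 = {1, 6, 7}  B4 = {1, 2, 6}  B5 = {1, 4, 6}  B6 = {1, 6, 8}  B7 = {3, 5, 6}
Tree: B1–B2, B1–B3, B3–B4, B3–B5, B1–B6, B2–B7
The largest bag has 3 vertices, giving width 2; this decomposition certifies tw(G) ≤ 2. Conversely, {0, 1, 6} is a clique of size 3, and the vertices of any clique must share a bag in every tree decomposition; so some bag has ≥ 3 vertices and tw(G) ≥ 2. The upper and lower bounds meet at 2, so that is the treewidth.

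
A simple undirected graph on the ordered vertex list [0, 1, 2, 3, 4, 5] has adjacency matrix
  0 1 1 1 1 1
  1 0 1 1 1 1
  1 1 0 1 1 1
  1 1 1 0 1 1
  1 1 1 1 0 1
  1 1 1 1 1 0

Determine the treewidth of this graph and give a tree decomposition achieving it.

Treewidth 5.
One optimal decomposition is:
Bags: B1 = {0, 1, 2, 3, 4, 5}
Tree: (single bag)

With just one bag of size 6, the width is 6 − 1 = 5, so tw(G) ≤ 5. Conversely, {0, 1, 2, 3, 4, 5} is a clique of size 6, and the vertices of any clique must share a bag in every tree decomposition; so some bag has ≥ 6 vertices and tw(G) ≥ 5. Hence tw(G) = 5 exactly.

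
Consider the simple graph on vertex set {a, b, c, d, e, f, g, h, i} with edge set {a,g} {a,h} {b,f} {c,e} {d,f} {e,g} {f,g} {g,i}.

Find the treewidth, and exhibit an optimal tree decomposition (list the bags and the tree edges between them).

Treewidth 1.
Bags: B1 = {e, g}  B2 = {f, g}  B3 = {d, f}  B4 = {a, g}  B5 = {a, h}  B6 = {c, e}  B7 = {b, f}  B8 = {g, i}
Tree: B1–B2, B2–B3, B2–B4, B4–B5, B1–B6, B3–B7, B2–B8

Every bag has size at most 2, so the width is 2 − 1 = 1 and tw(G) ≤ 1. Since G has at least one edge (e.g. g–e), it is not an edgeless graph, so tw(G) ≥ 1. Therefore the treewidth is 1.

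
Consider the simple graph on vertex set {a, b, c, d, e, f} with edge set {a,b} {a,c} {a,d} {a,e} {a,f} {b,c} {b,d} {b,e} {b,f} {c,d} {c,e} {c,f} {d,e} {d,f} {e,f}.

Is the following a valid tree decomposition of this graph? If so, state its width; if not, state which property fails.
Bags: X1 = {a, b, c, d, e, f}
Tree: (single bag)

Vertex coverage: the bags together contain {a, b, c, d, e, f}, the full vertex set. Edge coverage: each edge of G has both endpoints in at least one bag. Running intersection: for every vertex, the bags containing it form a connected subtree. All three properties hold, so this is a valid tree decomposition of width max|bag| − 1 = 5, and hence tw(G) ≤ 5.

Yes; width 5.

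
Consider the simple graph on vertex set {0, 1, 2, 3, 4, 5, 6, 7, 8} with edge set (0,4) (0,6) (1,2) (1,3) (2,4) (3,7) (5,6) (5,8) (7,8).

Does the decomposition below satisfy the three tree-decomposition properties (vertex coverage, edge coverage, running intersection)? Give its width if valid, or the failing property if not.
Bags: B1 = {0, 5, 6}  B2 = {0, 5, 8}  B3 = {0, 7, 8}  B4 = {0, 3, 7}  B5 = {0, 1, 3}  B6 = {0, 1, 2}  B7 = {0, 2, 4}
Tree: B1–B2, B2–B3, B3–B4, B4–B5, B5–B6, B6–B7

Every vertex of G appears in some bag (union = {0, 1, 2, 3, 4, 5, 6, 7, 8}); every edge is covered by a bag; and for each vertex v the set of bags containing v is connected in the bag tree. The decomposition is therefore valid. The largest bag has 3 vertices, so the width is 2.

Yes; width 2.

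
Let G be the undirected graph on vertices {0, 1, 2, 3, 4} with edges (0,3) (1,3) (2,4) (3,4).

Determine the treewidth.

A width-1 tree decomposition is:
Bags: B1 = {1, 3}  B2 = {3, 4}  B3 = {2, 4}  B4 = {0, 3}
Tree: B1–B2, B2–B3, B1–B4
Every bag has size at most 2, so the width is 2 − 1 = 1 and tw(G) ≤ 1. Since G has at least one edge (e.g. 3–1), it is not an edgeless graph, so tw(G) ≥ 1. The upper and lower bounds meet at 1, so that is the treewidth.

1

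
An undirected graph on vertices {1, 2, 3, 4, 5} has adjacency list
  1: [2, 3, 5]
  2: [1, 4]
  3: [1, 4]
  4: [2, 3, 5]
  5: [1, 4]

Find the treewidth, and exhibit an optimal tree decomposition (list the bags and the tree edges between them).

The largest bag has 3 vertices, giving width 2; this decomposition certifies tw(G) ≤ 2. For the lower bound, G contains the cycle 5–4–2–1–5, so G is not a forest; only forests have treewidth ≤ 1, hence tw(G) ≥ 2. Therefore the treewidth is 2.

Treewidth 2.
One such decomposition:
Bags: B1 = {1, 4, 5}  B2 = {1, 2, 4}  B3 = {1, 3, 4}
Tree: B1–B2, B2–B3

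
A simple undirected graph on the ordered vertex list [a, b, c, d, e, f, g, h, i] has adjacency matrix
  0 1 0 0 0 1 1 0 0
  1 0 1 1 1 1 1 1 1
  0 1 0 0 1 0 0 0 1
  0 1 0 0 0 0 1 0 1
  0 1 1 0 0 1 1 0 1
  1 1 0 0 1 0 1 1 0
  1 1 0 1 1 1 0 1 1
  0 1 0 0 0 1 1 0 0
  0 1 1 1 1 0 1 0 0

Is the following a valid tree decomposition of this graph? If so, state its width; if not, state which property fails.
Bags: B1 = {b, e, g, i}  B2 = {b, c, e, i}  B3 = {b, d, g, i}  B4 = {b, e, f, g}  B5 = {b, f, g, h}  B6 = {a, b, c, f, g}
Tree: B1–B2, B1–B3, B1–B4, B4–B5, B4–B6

No — bags containing vertex c are not connected in the tree.

A tree decomposition must satisfy three properties: every vertex lies in some bag; for every edge, both endpoints lie together in some bag; and for every vertex, the bags containing it form a connected subtree. Here bags containing vertex c are not connected in the tree, so the decomposition is invalid.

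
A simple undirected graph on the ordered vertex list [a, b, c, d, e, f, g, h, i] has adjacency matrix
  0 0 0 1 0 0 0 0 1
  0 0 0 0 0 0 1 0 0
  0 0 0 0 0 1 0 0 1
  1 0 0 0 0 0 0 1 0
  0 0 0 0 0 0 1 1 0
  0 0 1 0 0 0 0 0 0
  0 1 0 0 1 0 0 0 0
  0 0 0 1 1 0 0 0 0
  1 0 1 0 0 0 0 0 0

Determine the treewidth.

A width-1 tree decomposition is:
Bags: B1 = {b, g}  B2 = {e, g}  B3 = {e, h}  B4 = {d, h}  B5 = {a, d}  B6 = {a, i}  B7 = {c, i}  B8 = {c, f}
Tree: B1–B2, B2–B3, B3–B4, B4–B5, B5–B6, B6–B7, B7–B8
The largest bag has 2 vertices, giving width 1; this decomposition certifies tw(G) ≤ 1. G has an edge, so its treewidth is at least 1. Combining the bounds, tw(G) = 1.

1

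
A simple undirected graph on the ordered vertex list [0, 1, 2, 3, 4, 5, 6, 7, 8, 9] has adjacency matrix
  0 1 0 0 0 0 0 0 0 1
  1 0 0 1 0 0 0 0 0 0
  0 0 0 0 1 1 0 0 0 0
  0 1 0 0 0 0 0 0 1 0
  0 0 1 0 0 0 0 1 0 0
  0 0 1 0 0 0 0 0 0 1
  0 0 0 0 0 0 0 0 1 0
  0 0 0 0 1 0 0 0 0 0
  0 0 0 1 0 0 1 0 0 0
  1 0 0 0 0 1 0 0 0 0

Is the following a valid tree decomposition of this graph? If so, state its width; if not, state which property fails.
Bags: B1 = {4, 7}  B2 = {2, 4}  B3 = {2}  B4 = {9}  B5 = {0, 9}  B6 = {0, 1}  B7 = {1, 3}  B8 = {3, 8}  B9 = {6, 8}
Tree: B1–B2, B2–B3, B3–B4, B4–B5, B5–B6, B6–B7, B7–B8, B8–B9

A tree decomposition must satisfy three properties: every vertex lies in some bag; for every edge, both endpoints lie together in some bag; and for every vertex, the bags containing it form a connected subtree. Here vertex 5 appears in no bag, so the decomposition is invalid.

No — vertex 5 appears in no bag.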